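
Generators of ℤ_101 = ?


g generates ℤ_n iff gcd(g,n) = 1
Prime factors of 101: 101
Generators are g ∈ {1,...,100} not divisible by any of these primes.
Generators: {1, 2, 3, 4, 5, 6, 7, 8, 9, 10, 11, 12, 13, 14, 15, 16, 17, 18, 19, 20, 21, 22, 23, 24, 25, 26, 27, 28, 29, 30, 31, 32, 33, 34, 35, 36, 37, 38, 39, 40, 41, 42, 43, 44, 45, 46, 47, 48, 49, 50, 51, 52, 53, 54, 55, 56, 57, 58, 59, 60, 61, 62, 63, 64, 65, 66, 67, 68, 69, 70, 71, 72, 73, 74, 75, 76, 77, 78, 79, 80, 81, 82, 83, 84, 85, 86, 87, 88, 89, 90, 91, 92, 93, 94, 95, 96, 97, 98, 99, 100}
Number of generators = φ(101) = 100

Generators of ℤ_101 = {1, 2, 3, 4, 5, 6, 7, 8, 9, 10, 11, 12, 13, 14, 15, 16, 17, 18, 19, 20, 21, 22, 23, 24, 25, 26, 27, 28, 29, 30, 31, 32, 33, 34, 35, 36, 37, 38, 39, 40, 41, 42, 43, 44, 45, 46, 47, 48, 49, 50, 51, 52, 53, 54, 55, 56, 57, 58, 59, 60, 61, 62, 63, 64, 65, 66, 67, 68, 69, 70, 71, 72, 73, 74, 75, 76, 77, 78, 79, 80, 81, 82, 83, 84, 85, 86, 87, 88, 89, 90, 91, 92, 93, 94, 95, 96, 97, 98, 99, 100}


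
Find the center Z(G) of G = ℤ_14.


Z(G) = {g ∈ G | gx = xg for all x ∈ G}
ℤ_14 is abelian, so Z(G) = G

Z(ℤ_14) = ℤ_14


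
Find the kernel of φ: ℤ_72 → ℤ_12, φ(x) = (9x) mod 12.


Kernel = preimage of identity
ker(φ) = {x ∈ ℤ_72 : 9x ≡ 0 (mod 12)}. Since 12 | 72, φ is well-defined. The kernel is the cyclic subgroup ⟨4⟩ of ℤ_72 (order 18), i.e. {0, 4, 8, 12, 16, 20, 24, 28, 32, 36, 40, 44, 48, 52, 56, 60, 64, 68}

ker(φ) = {0, 4, 8, 12, 16, 20, 24, 28, 32, 36, 40, 44, 48, 52, 56, 60, 64, 68}


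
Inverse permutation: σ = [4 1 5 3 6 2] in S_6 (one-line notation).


To find σ⁻¹, swap domain and range:
σ(1) = 4 → σ⁻¹(4) = 1
σ(2) = 1 → σ⁻¹(1) = 2
σ(3) = 5 → σ⁻¹(5) = 3
σ(4) = 3 → σ⁻¹(3) = 4
σ(5) = 6 → σ⁻¹(6) = 5
σ(6) = 2 → σ⁻¹(2) = 6

σ⁻¹ = [2 6 4 1 3 5]


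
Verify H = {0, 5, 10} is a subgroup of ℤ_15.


Subgroup test for H = {0, 5, 10} in (ℤ_15, +):
(1) 0 ∈ H? Yes
(2) Closure: for all a,b ∈ H, (a+b) mod 15 ∈ H? Yes
(3) Inverses: for all a ∈ H, -a mod 15 ∈ H? Yes

Yes, H is a subgroup of ℤ_15


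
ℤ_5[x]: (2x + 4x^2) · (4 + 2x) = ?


Expand and collect like terms; reduce coefficients mod 5:
x^0: 0·4 = 0 ≡ 0 (mod 5)
x^1: 0·2 + 2·4 = 8 ≡ 3 (mod 5)
x^2: 2·2 + 4·4 = 20 ≡ 0 (mod 5)
x^3: 4·2 = 8 ≡ 3 (mod 5)
Result: 3x + 3x^3

f · g = 3x + 3x^3


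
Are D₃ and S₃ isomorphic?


Comparing D₃ and S₃:
Both are the unique non-abelian group of order 6

Yes, D₃ ≅ S₃


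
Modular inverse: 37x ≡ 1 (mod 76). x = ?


Use the extended Euclidean algorithm to write 1 = 37·s + 76·t; then s mod 76 is the inverse.
Euclidean algorithm:
  37 = 0·76 + 37
  76 = 2·37 + 2
  37 = 18·2 + 1
  2 = 2·1 + 0
gcd(37,76) = 1
Back-substitution gives: 37·(37) + 76·(-18) = 1
So 37⁻¹ ≡ 37 ≡ 37 (mod 76)
Check: 37 × 37 = 1369 ≡ 1 (mod 76) ✓

37⁻¹ ≡ 37 (mod 76)


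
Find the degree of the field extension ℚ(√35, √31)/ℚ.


[ℚ(√35,√31):ℚ] = [ℚ(√35,√31):ℚ(√35)]·[ℚ(√35):ℚ] = 2·2 = 4

[ℚ(√35, √31)/ℚ] = 4


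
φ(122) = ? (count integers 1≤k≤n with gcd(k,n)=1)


Factor n: 122 = 2 × 61
φ(n) = n · ∏(1 - 1/p) over distinct primes p | n
φ(122) = 122 · (1 - 1/2) · (1 - 1/61) = 60

φ(122) = 60


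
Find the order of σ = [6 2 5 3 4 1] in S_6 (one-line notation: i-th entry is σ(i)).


Cycle decomposition: (1 6) (3 5 4)
Cycle lengths: 2, 3
Order = lcm(2, 3) = 6

ord(σ) = 6


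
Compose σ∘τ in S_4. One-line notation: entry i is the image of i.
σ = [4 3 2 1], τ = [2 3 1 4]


σ∘τ: apply τ first, then σ
1 →τ 2 →σ 3
2 →τ 3 →σ 2
3 →τ 1 →σ 4
4 →τ 4 →σ 1

σ∘τ = [3 2 4 1]


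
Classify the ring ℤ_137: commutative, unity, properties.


ℤ_137 is a commutative ring with unity 1; 137 is prime, so ℤ_137 is a field (hence an integral domain)
Commutative: Yes
Integral domain: Yes
Has unity: Yes

ℤ_137: Commutative=Yes, Unity=Yes


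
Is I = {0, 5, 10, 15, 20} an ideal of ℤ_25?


Check ideal conditions for I = {0, 5, 10, 15, 20} in ℤ_25:
(1) I is an additive subgroup? Yes
(2) For r ∈ ℤ_25 and a ∈ I: r·a ∈ I? Yes

Yes, I is an ideal of ℤ_25


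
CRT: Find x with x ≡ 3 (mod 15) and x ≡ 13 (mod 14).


m₁ = 15, m₂ = 14, gcd = 1, so CRT applies. M = m₁·m₂ = 210
Let M₁ = M/m₁ = 14, M₂ = M/m₂ = 15
Find y₁ ≡ M₁⁻¹ (mod m₁): 14⁻¹ ≡ 14 (mod 15)
Find y₂ ≡ M₂⁻¹ (mod m₂): 15⁻¹ ≡ 1 (mod 14)
x = a₁·M₁·y₁ + a₂·M₂·y₂ = 3·14·14 + 13·15·1 = 783
Reduce mod 210: x ≡ 153
Check: 153 mod 15 = 3 ✓, 153 mod 14 = 13 ✓

x ≡ 153 (mod 210)


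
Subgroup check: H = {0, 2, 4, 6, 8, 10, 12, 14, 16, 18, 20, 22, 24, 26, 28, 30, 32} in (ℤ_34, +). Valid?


Subgroup test for H = {0, 2, 4, 6, 8, 10, 12, 14, 16, 18, 20, 22, 24, 26, 28, 30, 32} in (ℤ_34, +):
(1) 0 ∈ H? Yes
(2) Closure: for all a,b ∈ H, (a+b) mod 34 ∈ H? Yes
(3) Inverses: for all a ∈ H, -a mod 34 ∈ H? Yes

Yes, H is a subgroup of ℤ_34


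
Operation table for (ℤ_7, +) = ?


Elements: {0, 1, 2, 3, 4, 5, 6}
Operation: addition mod 7
Entry (a, b) = (a + b) mod 7

Cayley table:
  | 0 | 1 | 2 | 3 | 4 | 5 | 6
0 | 0 | 1 | 2 | 3 | 4 | 5 | 6
1 | 1 | 2 | 3 | 4 | 5 | 6 | 0
2 | 2 | 3 | 4 | 5 | 6 | 0 | 1
3 | 3 | 4 | 5 | 6 | 0 | 1 | 2
4 | 4 | 5 | 6 | 0 | 1 | 2 | 3
5 | 5 | 6 | 0 | 1 | 2 | 3 | 4
6 | 6 | 0 | 1 | 2 | 3 | 4 | 5


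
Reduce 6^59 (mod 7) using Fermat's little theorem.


Fermat's little theorem: if p is prime and gcd(a,p)=1, then a^(p-1) ≡ 1 (mod p)
p = 7 is prime, gcd(6,7) = 1
Reduce exponent: 59 mod 6 = 5
So 6^59 ≡ 6^5 (mod 7)
6^5 mod 7 = 6

6^59 ≡ 6 (mod 7)


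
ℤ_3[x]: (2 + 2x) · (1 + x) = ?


Expand and collect like terms; reduce coefficients mod 3:
x^0: 2·1 = 2 ≡ 2 (mod 3)
x^1: 2·1 + 2·1 = 4 ≡ 1 (mod 3)
x^2: 2·1 = 2 ≡ 2 (mod 3)
Result: 2 + x + 2x^2

f · g = 2 + x + 2x^2


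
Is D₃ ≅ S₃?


Comparing D₃ and S₃:
Both are the unique non-abelian group of order 6

Yes, D₃ ≅ S₃


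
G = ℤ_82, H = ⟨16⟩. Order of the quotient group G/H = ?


|⟨16⟩| = n / gcd(16, 82) = 82 / 2 = 41
H is normal (ℤ_82 is abelian).
|G/H| = |G| / |H| = 82 / 41 = 2

|G/H| = 2


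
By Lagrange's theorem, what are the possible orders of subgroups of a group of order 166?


Lagrange's theorem: |H| divides |G|
|G| = 166
Divisors of 166: 1, 2, 83, 166

Possible subgroup orders: {1, 2, 83, 166}


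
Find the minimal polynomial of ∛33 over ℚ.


∛33 satisfies x³ - 33 = 0, irreducible over ℚ (no rational root; 33 is not a perfect cube)

Minimal polynomial: x³ - 33


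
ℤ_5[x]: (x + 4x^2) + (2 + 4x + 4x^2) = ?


Add coefficients mod 5:
x^0: 0 + 2 = 2 (mod 5)
x^1: 1 + 4 = 0 (mod 5)
x^2: 4 + 4 = 3 (mod 5)
Result: 2 + 3x^2

f + g = 2 + 3x^2


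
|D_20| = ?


|D_n| = 2n (n rotations and n reflections)
|D_20| = 2×20 = 40

|D_20| = 40


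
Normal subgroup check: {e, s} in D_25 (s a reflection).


H = {e, s} in D_25 (s a reflection)
r·s·r⁻¹ = sr⁻² ≠ s for n ≥ 3, so {e, s} is not closed under conjugation

No, not a normal subgroup


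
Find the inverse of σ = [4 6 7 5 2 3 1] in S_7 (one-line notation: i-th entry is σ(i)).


To find σ⁻¹, swap domain and range:
σ(1) = 4 → σ⁻¹(4) = 1
σ(2) = 6 → σ⁻¹(6) = 2
σ(3) = 7 → σ⁻¹(7) = 3
σ(4) = 5 → σ⁻¹(5) = 4
σ(5) = 2 → σ⁻¹(2) = 5
σ(6) = 3 → σ⁻¹(3) = 6
σ(7) = 1 → σ⁻¹(1) = 7

σ⁻¹ = [7 5 6 1 4 2 3]


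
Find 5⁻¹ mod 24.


Use the extended Euclidean algorithm to write 1 = 5·s + 24·t; then s mod 24 is the inverse.
Euclidean algorithm:
  5 = 0·24 + 5
  24 = 4·5 + 4
  5 = 1·4 + 1
  4 = 4·1 + 0
gcd(5,24) = 1
Back-substitution gives: 5·(5) + 24·(-1) = 1
So 5⁻¹ ≡ 5 ≡ 5 (mod 24)
Check: 5 × 5 = 25 ≡ 1 (mod 24) ✓

5⁻¹ ≡ 5 (mod 24)


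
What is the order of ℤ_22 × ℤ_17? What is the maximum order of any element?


|ℤ_22 × ℤ_17| = 22 × 17 = 374
Max element order = lcm(22,17) = 374
Cyclic? Yes (gcd=1)

|ℤ_22×ℤ_17| = 374, max element order = 374


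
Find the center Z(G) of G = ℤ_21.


Z(G) = {g ∈ G | gx = xg for all x ∈ G}
ℤ_21 is abelian, so Z(G) = G

Z(ℤ_21) = ℤ_21


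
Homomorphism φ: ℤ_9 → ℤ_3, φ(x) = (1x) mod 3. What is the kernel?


Kernel = preimage of identity
ker(φ) = {x ∈ ℤ_9 : 1x ≡ 0 (mod 3)}. Since 3 | 9, φ is well-defined. The kernel is the cyclic subgroup ⟨3⟩ of ℤ_9 (order 3), i.e. {0, 3, 6}

ker(φ) = {0, 3, 6}


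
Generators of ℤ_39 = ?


g generates ℤ_n iff gcd(g,n) = 1
Prime factors of 39: 3, 13
Generators are g ∈ {1,...,38} not divisible by any of these primes.
Generators: {1, 2, 4, 5, 7, 8, 10, 11, 14, 16, 17, 19, 20, 22, 23, 25, 28, 29, 31, 32, 34, 35, 37, 38}
Number of generators = φ(39) = 24

Generators of ℤ_39 = {1, 2, 4, 5, 7, 8, 10, 11, 14, 16, 17, 19, 20, 22, 23, 25, 28, 29, 31, 32, 34, 35, 37, 38}


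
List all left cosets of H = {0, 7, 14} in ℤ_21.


H = {0, 7, 14}, |H| = 3
Number of cosets = |G|/|H| = 21/3 = 7
0 + H = {0, 7, 14}
1 + H = {1, 8, 15}
2 + H = {2, 9, 16}
3 + H = {3, 10, 17}
4 + H = {4, 11, 18}
5 + H = {5, 12, 19}
6 + H = {6, 13, 20}

Cosets: 0+H={0,7,14}; 1+H={1,8,15}; 2+H={2,9,16}; 3+H={3,10,17}; 4+H={4,11,18}; 5+H={5,12,19}; 6+H={6,13,20}


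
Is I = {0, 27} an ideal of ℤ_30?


Check ideal conditions for I = {0, 27} in ℤ_30:
(1) I is an additive subgroup? No
(2) For r ∈ ℤ_30 and a ∈ I: r·a ∈ I? No  [counterexample: r=2, a=27, r·a mod 30 = 24 ∉ I]

No, I is not an ideal of ℤ_30


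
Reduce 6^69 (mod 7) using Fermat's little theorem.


Fermat's little theorem: if p is prime and gcd(a,p)=1, then a^(p-1) ≡ 1 (mod p)
p = 7 is prime, gcd(6,7) = 1
Reduce exponent: 69 mod 6 = 3
So 6^69 ≡ 6^3 (mod 7)
6^3 mod 7 = 6

6^69 ≡ 6 (mod 7)


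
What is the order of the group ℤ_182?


ℤ_n has n elements.

|ℤ_182| = 182


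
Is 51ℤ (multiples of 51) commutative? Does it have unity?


51ℤ is a commutative ring under +,× but has no multiplicative identity (1 ∉ 51ℤ); it has no zero divisors, but without unity it is not an integral domain
Commutative: Yes
Integral domain: No
Has unity: No

51ℤ (multiples of 51): Commutative=Yes, Unity=No


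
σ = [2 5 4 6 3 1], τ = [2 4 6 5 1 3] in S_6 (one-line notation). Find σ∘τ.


σ∘τ: apply τ first, then σ
1 →τ 2 →σ 5
2 →τ 4 →σ 6
3 →τ 6 →σ 1
4 →τ 5 →σ 3
5 →τ 1 →σ 2
6 →τ 3 →σ 4

σ∘τ = [5 6 1 3 2 4]


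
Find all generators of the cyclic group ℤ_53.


g generates ℤ_n iff gcd(g,n) = 1
Prime factors of 53: 53
Generators are g ∈ {1,...,52} not divisible by any of these primes.
Generators: {1, 2, 3, 4, 5, 6, 7, 8, 9, 10, 11, 12, 13, 14, 15, 16, 17, 18, 19, 20, 21, 22, 23, 24, 25, 26, 27, 28, 29, 30, 31, 32, 33, 34, 35, 36, 37, 38, 39, 40, 41, 42, 43, 44, 45, 46, 47, 48, 49, 50, 51, 52}
Number of generators = φ(53) = 52

Generators of ℤ_53 = {1, 2, 3, 4, 5, 6, 7, 8, 9, 10, 11, 12, 13, 14, 15, 16, 17, 18, 19, 20, 21, 22, 23, 24, 25, 26, 27, 28, 29, 30, 31, 32, 33, 34, 35, 36, 37, 38, 39, 40, 41, 42, 43, 44, 45, 46, 47, 48, 49, 50, 51, 52}


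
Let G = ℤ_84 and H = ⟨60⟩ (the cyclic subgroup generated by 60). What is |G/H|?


|⟨60⟩| = n / gcd(60, 84) = 84 / 12 = 7
H is normal (ℤ_84 is abelian).
|G/H| = |G| / |H| = 84 / 7 = 12

|G/H| = 12


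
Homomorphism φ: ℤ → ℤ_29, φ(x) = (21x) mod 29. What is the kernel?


Kernel = preimage of identity
ker(φ) = {x ∈ ℤ : 21x ≡ 0 (mod 29)}. gcd(21,29) = 1, so 21x ≡ 0 (mod 29) ⟺ x ≡ 0 (mod 29/1 = 29). Hence ker(φ) = 29ℤ

ker(φ) = 29ℤ


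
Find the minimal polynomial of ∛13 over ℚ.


∛13 satisfies x³ - 13 = 0, irreducible over ℚ (no rational root; 13 is not a perfect cube)

Minimal polynomial: x³ - 13


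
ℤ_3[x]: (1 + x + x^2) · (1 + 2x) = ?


Expand and collect like terms; reduce coefficients mod 3:
x^0: 1·1 = 1 ≡ 1 (mod 3)
x^1: 1·2 + 1·1 = 3 ≡ 0 (mod 3)
x^2: 1·2 + 1·1 = 3 ≡ 0 (mod 3)
x^3: 1·2 = 2 ≡ 2 (mod 3)
Result: 1 + 2x^3

f · g = 1 + 2x^3


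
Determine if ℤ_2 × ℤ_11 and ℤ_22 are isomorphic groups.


Comparing ℤ_2 × ℤ_11 and ℤ_22:
gcd(2,11) = 1, so ℤ_2 × ℤ_11 ≅ ℤ_22 (CRT)

Yes, ℤ_2 × ℤ_11 ≅ ℤ_22


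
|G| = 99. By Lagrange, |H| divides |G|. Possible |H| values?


Lagrange's theorem: |H| divides |G|
|G| = 99
Divisors of 99: 1, 3, 9, 11, 33, 99

Possible subgroup orders: {1, 3, 9, 11, 33, 99}


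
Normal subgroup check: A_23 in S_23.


H = A_23 in S_23
A_23 has index 2 in S_23, and every subgroup of index 2 is normal

Yes, normal subgroup


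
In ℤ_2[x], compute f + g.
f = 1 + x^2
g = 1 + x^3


Add coefficients mod 2:
x^0: 1 + 1 = 0 (mod 2)
x^1: 0 + 0 = 0 (mod 2)
x^2: 1 + 0 = 1 (mod 2)
x^3: 0 + 1 = 1 (mod 2)
Result: x^2 + x^3

f + g = x^2 + x^3


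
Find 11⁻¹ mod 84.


Use the extended Euclidean algorithm to write 1 = 11·s + 84·t; then s mod 84 is the inverse.
Euclidean algorithm:
  11 = 0·84 + 11
  84 = 7·11 + 7
  11 = 1·7 + 4
  7 = 1·4 + 3
  4 = 1·3 + 1
  3 = 3·1 + 0
gcd(11,84) = 1
Back-substitution gives: 11·(23) + 84·(-3) = 1
So 11⁻¹ ≡ 23 ≡ 23 (mod 84)
Check: 11 × 23 = 253 ≡ 1 (mod 84) ✓

11⁻¹ ≡ 23 (mod 84)


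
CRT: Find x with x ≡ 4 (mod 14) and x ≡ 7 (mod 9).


m₁ = 14, m₂ = 9, gcd = 1, so CRT applies. M = m₁·m₂ = 126
Let M₁ = M/m₁ = 9, M₂ = M/m₂ = 14
Find y₁ ≡ M₁⁻¹ (mod m₁): 9⁻¹ ≡ 11 (mod 14)
Find y₂ ≡ M₂⁻¹ (mod m₂): 14⁻¹ ≡ 2 (mod 9)
x = a₁·M₁·y₁ + a₂·M₂·y₂ = 4·9·11 + 7·14·2 = 592
Reduce mod 126: x ≡ 88
Check: 88 mod 14 = 4 ✓, 88 mod 9 = 7 ✓

x ≡ 88 (mod 126)


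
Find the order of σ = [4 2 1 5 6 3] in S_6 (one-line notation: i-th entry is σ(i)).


Cycle decomposition: (1 4 5 6 3)
Cycle lengths: 5
Order = lcm(5) = 5

ord(σ) = 5


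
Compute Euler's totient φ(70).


Factor n: 70 = 2 × 5 × 7
φ(n) = n · ∏(1 - 1/p) over distinct primes p | n
φ(70) = 70 · (1 - 1/2) · (1 - 1/5) · (1 - 1/7) = 24

φ(70) = 24


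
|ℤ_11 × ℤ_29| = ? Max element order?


|ℤ_11 × ℤ_29| = 11 × 29 = 319
Max element order = lcm(11,29) = 319
Cyclic? Yes (gcd=1)

|ℤ_11×ℤ_29| = 319, max element order = 319


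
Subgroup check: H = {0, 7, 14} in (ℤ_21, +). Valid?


Subgroup test for H = {0, 7, 14} in (ℤ_21, +):
(1) 0 ∈ H? Yes
(2) Closure: for all a,b ∈ H, (a+b) mod 21 ∈ H? Yes
(3) Inverses: for all a ∈ H, -a mod 21 ∈ H? Yes

Yes, H is a subgroup of ℤ_21


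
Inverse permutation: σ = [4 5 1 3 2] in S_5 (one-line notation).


To find σ⁻¹, swap domain and range:
σ(1) = 4 → σ⁻¹(4) = 1
σ(2) = 5 → σ⁻¹(5) = 2
σ(3) = 1 → σ⁻¹(1) = 3
σ(4) = 3 → σ⁻¹(3) = 4
σ(5) = 2 → σ⁻¹(2) = 5

σ⁻¹ = [3 5 4 1 2]


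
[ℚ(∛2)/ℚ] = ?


∛2 has minimal polynomial x³ - 2 (irreducible over ℚ since 2 is not a perfect cube)

[ℚ(∛2)/ℚ] = 3


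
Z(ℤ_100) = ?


Z(G) = {g ∈ G | gx = xg for all x ∈ G}
ℤ_100 is abelian, so Z(G) = G

Z(ℤ_100) = ℤ_100


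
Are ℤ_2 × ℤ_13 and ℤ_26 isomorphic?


Comparing ℤ_2 × ℤ_13 and ℤ_26:
gcd(2,13) = 1, so ℤ_2 × ℤ_13 ≅ ℤ_26 (CRT)

Yes, ℤ_2 × ℤ_13 ≅ ℤ_26


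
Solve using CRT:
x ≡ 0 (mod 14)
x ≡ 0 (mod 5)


m₁ = 14, m₂ = 5, gcd = 1, so CRT applies. M = m₁·m₂ = 70
Let M₁ = M/m₁ = 5, M₂ = M/m₂ = 14
Find y₁ ≡ M₁⁻¹ (mod m₁): 5⁻¹ ≡ 3 (mod 14)
Find y₂ ≡ M₂⁻¹ (mod m₂): 14⁻¹ ≡ 4 (mod 5)
x = a₁·M₁·y₁ + a₂·M₂·y₂ = 0·5·3 + 0·14·4 = 0
Reduce mod 70: x ≡ 0
Check: 0 mod 14 = 0 ✓, 0 mod 5 = 0 ✓

x ≡ 0 (mod 70)


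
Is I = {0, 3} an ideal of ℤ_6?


Check ideal conditions for I = {0, 3} in ℤ_6:
(1) I is an additive subgroup? Yes
(2) For r ∈ ℤ_6 and a ∈ I: r·a ∈ I? Yes

Yes, I is an ideal of ℤ_6


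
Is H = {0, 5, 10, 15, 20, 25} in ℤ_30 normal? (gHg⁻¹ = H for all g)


H = {0, 5, 10, 15, 20, 25} in ℤ_30
ℤ_30 is abelian; every subgroup of an abelian group is normal

Yes, normal subgroup


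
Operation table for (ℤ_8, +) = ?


Elements: {0, 1, 2, 3, 4, 5, 6, 7}
Operation: addition mod 8
Entry (a, b) = (a + b) mod 8

Cayley table:
  | 0 | 1 | 2 | 3 | 4 | 5 | 6 | 7
0 | 0 | 1 | 2 | 3 | 4 | 5 | 6 | 7
1 | 1 | 2 | 3 | 4 | 5 | 6 | 7 | 0
2 | 2 | 3 | 4 | 5 | 6 | 7 | 0 | 1
3 | 3 | 4 | 5 | 6 | 7 | 0 | 1 | 2
4 | 4 | 5 | 6 | 7 | 0 | 1 | 2 | 3
5 | 5 | 6 | 7 | 0 | 1 | 2 | 3 | 4
6 | 6 | 7 | 0 | 1 | 2 | 3 | 4 | 5
7 | 7 | 0 | 1 | 2 | 3 | 4 | 5 | 6


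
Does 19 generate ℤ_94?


g generates ℤ_n iff gcd(g, n) = 1
gcd(19, 94) = 1
Since gcd = 1, 19 is a generator.

Yes, 19 generates ℤ_94


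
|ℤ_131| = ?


ℤ_n has n elements.

|ℤ_131| = 131


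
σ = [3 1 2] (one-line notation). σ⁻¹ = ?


To find σ⁻¹, swap domain and range:
σ(1) = 3 → σ⁻¹(3) = 1
σ(2) = 1 → σ⁻¹(1) = 2
σ(3) = 2 → σ⁻¹(2) = 3

σ⁻¹ = [2 3 1]


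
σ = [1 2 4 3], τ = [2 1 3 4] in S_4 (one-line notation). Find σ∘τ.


σ∘τ: apply τ first, then σ
1 →τ 2 →σ 2
2 →τ 1 →σ 1
3 →τ 3 →σ 4
4 →τ 4 →σ 3

σ∘τ = [2 1 4 3]


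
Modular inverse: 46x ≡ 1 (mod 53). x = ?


Use the extended Euclidean algorithm to write 1 = 46·s + 53·t; then s mod 53 is the inverse.
Euclidean algorithm:
  46 = 0·53 + 46
  53 = 1·46 + 7
  46 = 6·7 + 4
  7 = 1·4 + 3
  4 = 1·3 + 1
  3 = 3·1 + 0
gcd(46,53) = 1
Back-substitution gives: 46·(15) + 53·(-13) = 1
So 46⁻¹ ≡ 15 ≡ 15 (mod 53)
Check: 46 × 15 = 690 ≡ 1 (mod 53) ✓

46⁻¹ ≡ 15 (mod 53)


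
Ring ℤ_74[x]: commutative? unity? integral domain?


ℤ_74 has zero divisors (2·37 ≡ 0), and these lift to constant zero divisors in ℤ_74[x]; so not an integral domain
Commutative: Yes
Integral domain: No
Has unity: Yes

ℤ_74[x]: Commutative=Yes, Unity=Yes


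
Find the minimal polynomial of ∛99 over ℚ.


∛99 satisfies x³ - 99 = 0, irreducible over ℚ (no rational root; 99 is not a perfect cube)

Minimal polynomial: x³ - 99


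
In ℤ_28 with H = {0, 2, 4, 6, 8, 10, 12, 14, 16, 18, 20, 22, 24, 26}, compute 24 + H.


24 + H = {24 + h (mod 28) : h ∈ H}
24+0=24, 24+2=26, 24+4=0, 24+6=2, 24+8=4, 24+10=6, 24+12=8, 24+14=10, 24+16=12, 24+18=14, 24+20=16, 24+22=18, 24+24=20, 24+26=22
24 + H = {0, 2, 4, 6, 8, 10, 12, 14, 16, 18, 20, 22, 24, 26} = 0 + H

24 + H = {0, 2, 4, 6, 8, 10, 12, 14, 16, 18, 20, 22, 24, 26}


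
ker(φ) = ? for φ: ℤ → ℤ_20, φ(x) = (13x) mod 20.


Kernel = preimage of identity
ker(φ) = {x ∈ ℤ : 13x ≡ 0 (mod 20)}. gcd(13,20) = 1, so 13x ≡ 0 (mod 20) ⟺ x ≡ 0 (mod 20/1 = 20). Hence ker(φ) = 20ℤ

ker(φ) = 20ℤ


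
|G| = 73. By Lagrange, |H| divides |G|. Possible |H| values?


Lagrange's theorem: |H| divides |G|
|G| = 73
Divisors of 73: 1, 73

Possible subgroup orders: {1, 73}


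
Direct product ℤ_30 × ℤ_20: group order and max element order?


|ℤ_30 × ℤ_20| = 30 × 20 = 600
Max element order = lcm(30,20) = 60
Cyclic? No (gcd=10)

|ℤ_30×ℤ_20| = 600, max element order = 60


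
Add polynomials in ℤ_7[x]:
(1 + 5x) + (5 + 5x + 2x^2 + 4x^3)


Add coefficients mod 7:
x^0: 1 + 5 = 6 (mod 7)
x^1: 5 + 5 = 3 (mod 7)
x^2: 0 + 2 = 2 (mod 7)
x^3: 0 + 4 = 4 (mod 7)
Result: 6 + 3x + 2x^2 + 4x^3

f + g = 6 + 3x + 2x^2 + 4x^3


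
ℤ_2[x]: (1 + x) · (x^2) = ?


Expand and collect like terms; reduce coefficients mod 2:
x^0: 1·0 = 0 ≡ 0 (mod 2)
x^1: 1·0 + 1·0 = 0 ≡ 0 (mod 2)
x^2: 1·1 + 1·0 = 1 ≡ 1 (mod 2)
x^3: 1·1 = 1 ≡ 1 (mod 2)
Result: x^2 + x^3

f · g = x^2 + x^3


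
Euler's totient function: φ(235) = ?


Factor n: 235 = 5 × 47
φ(n) = n · ∏(1 - 1/p) over distinct primes p | n
φ(235) = 235 · (1 - 1/5) · (1 - 1/47) = 184

φ(235) = 184


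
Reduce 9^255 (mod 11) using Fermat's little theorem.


Fermat's little theorem: if p is prime and gcd(a,p)=1, then a^(p-1) ≡ 1 (mod p)
p = 11 is prime, gcd(9,11) = 1
Reduce exponent: 255 mod 10 = 5
So 9^255 ≡ 9^5 (mod 11)
9^5 mod 11 = 1

9^255 ≡ 1 (mod 11)


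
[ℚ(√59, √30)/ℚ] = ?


[ℚ(√59,√30):ℚ] = [ℚ(√59,√30):ℚ(√59)]·[ℚ(√59):ℚ] = 2·2 = 4

[ℚ(√59, √30)/ℚ] = 4


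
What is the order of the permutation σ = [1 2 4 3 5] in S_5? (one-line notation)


Cycle decomposition: (3 4)
Cycle lengths: 2
Order = lcm(2) = 2

ord(σ) = 2


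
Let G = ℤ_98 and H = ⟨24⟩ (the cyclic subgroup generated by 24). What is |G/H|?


|⟨24⟩| = n / gcd(24, 98) = 98 / 2 = 49
H is normal (ℤ_98 is abelian).
|G/H| = |G| / |H| = 98 / 49 = 2

|G/H| = 2


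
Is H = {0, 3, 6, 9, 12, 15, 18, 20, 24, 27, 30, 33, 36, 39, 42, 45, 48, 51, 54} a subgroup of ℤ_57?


Subgroup test for H = {0, 3, 6, 9, 12, 15, 18, 20, 24, 27, 30, 33, 36, 39, 42, 45, 48, 51, 54} in (ℤ_57, +):
(1) 0 ∈ H? Yes
(2) Closure: for all a,b ∈ H, (a+b) mod 57 ∈ H? No  [counterexample: 3 + 18 = 21 ∉ H]
(3) Inverses: for all a ∈ H, -a mod 57 ∈ H? No

No, H is not a subgroup of ℤ_57


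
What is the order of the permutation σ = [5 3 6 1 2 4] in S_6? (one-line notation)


Cycle decomposition: (1 5 2 3 6 4)
Cycle lengths: 6
Order = lcm(6) = 6

ord(σ) = 6


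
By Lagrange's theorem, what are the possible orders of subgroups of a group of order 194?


Lagrange's theorem: |H| divides |G|
|G| = 194
Divisors of 194: 1, 2, 97, 194

Possible subgroup orders: {1, 2, 97, 194}


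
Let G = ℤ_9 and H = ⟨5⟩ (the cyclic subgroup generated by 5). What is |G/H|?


|⟨5⟩| = n / gcd(5, 9) = 9 / 1 = 9
H is normal (ℤ_9 is abelian).
|G/H| = |G| / |H| = 9 / 9 = 1

|G/H| = 1


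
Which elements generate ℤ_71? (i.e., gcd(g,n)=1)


g generates ℤ_n iff gcd(g,n) = 1
Prime factors of 71: 71
Generators are g ∈ {1,...,70} not divisible by any of these primes.
Generators: {1, 2, 3, 4, 5, 6, 7, 8, 9, 10, 11, 12, 13, 14, 15, 16, 17, 18, 19, 20, 21, 22, 23, 24, 25, 26, 27, 28, 29, 30, 31, 32, 33, 34, 35, 36, 37, 38, 39, 40, 41, 42, 43, 44, 45, 46, 47, 48, 49, 50, 51, 52, 53, 54, 55, 56, 57, 58, 59, 60, 61, 62, 63, 64, 65, 66, 67, 68, 69, 70}
Number of generators = φ(71) = 70

Generators of ℤ_71 = {1, 2, 3, 4, 5, 6, 7, 8, 9, 10, 11, 12, 13, 14, 15, 16, 17, 18, 19, 20, 21, 22, 23, 24, 25, 26, 27, 28, 29, 30, 31, 32, 33, 34, 35, 36, 37, 38, 39, 40, 41, 42, 43, 44, 45, 46, 47, 48, 49, 50, 51, 52, 53, 54, 55, 56, 57, 58, 59, 60, 61, 62, 63, 64, 65, 66, 67, 68, 69, 70}


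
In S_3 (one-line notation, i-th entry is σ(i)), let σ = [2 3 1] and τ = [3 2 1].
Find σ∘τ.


σ∘τ: apply τ first, then σ
1 →τ 3 →σ 1
2 →τ 2 →σ 3
3 →τ 1 →σ 2

σ∘τ = [1 3 2]


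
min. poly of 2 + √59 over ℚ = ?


Let α = 2 + √59. Then α - 2 = √59, so (α - 2)² = 59, giving α² - 4α - 55 = 0. Degree 2 and α ∉ ℚ, so this is the minimal polynomial.

Minimal polynomial: x² - 4x - 55


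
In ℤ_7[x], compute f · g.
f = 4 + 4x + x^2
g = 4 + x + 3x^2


Expand and collect like terms; reduce coefficients mod 7:
x^0: 4·4 = 16 ≡ 2 (mod 7)
x^1: 4·1 + 4·4 = 20 ≡ 6 (mod 7)
x^2: 4·3 + 4·1 + 1·4 = 20 ≡ 6 (mod 7)
x^3: 4·3 + 1·1 = 13 ≡ 6 (mod 7)
x^4: 1·3 = 3 ≡ 3 (mod 7)
Result: 2 + 6x + 6x^2 + 6x^3 + 3x^4

f · g = 2 + 6x + 6x^2 + 6x^3 + 3x^4


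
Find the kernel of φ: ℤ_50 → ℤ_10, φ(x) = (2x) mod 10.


Kernel = preimage of identity
ker(φ) = {x ∈ ℤ_50 : 2x ≡ 0 (mod 10)}. Since 10 | 50, φ is well-defined. The kernel is the cyclic subgroup ⟨5⟩ of ℤ_50 (order 10), i.e. {0, 5, 10, 15, 20, 25, 30, 35, 40, 45}

ker(φ) = {0, 5, 10, 15, 20, 25, 30, 35, 40, 45}


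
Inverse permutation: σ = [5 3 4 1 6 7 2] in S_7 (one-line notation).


To find σ⁻¹, swap domain and range:
σ(1) = 5 → σ⁻¹(5) = 1
σ(2) = 3 → σ⁻¹(3) = 2
σ(3) = 4 → σ⁻¹(4) = 3
σ(4) = 1 → σ⁻¹(1) = 4
σ(5) = 6 → σ⁻¹(6) = 5
σ(6) = 7 → σ⁻¹(7) = 6
σ(7) = 2 → σ⁻¹(2) = 7

σ⁻¹ = [4 7 2 3 1 5 6]


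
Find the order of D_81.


|D_n| = 2n (n rotations and n reflections)
|D_81| = 2×81 = 162

|D_81| = 162


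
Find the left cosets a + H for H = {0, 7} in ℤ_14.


H = {0, 7}, |H| = 2
Number of cosets = |G|/|H| = 14/2 = 7
0 + H = {0, 7}
1 + H = {1, 8}
2 + H = {2, 9}
3 + H = {3, 10}
4 + H = {4, 11}
5 + H = {5, 12}
6 + H = {6, 13}

Cosets: 0+H={0,7}; 1+H={1,8}; 2+H={2,9}; 3+H={3,10}; 4+H={4,11}; 5+H={5,12}; 6+H={6,13}


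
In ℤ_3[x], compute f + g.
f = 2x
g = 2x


Add coefficients mod 3:
x^0: 0 + 0 = 0 (mod 3)
x^1: 2 + 2 = 1 (mod 3)
Result: x

f + g = x


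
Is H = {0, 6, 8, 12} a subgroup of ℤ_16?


Subgroup test for H = {0, 6, 8, 12} in (ℤ_16, +):
(1) 0 ∈ H? Yes
(2) Closure: for all a,b ∈ H, (a+b) mod 16 ∈ H? No  [counterexample: 6 + 8 = 14 ∉ H]
(3) Inverses: for all a ∈ H, -a mod 16 ∈ H? No

No, H is not a subgroup of ℤ_16


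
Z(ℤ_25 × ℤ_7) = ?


Z(G) = {g ∈ G | gx = xg for all x ∈ G}
Direct product of abelian groups is abelian, so Z(G) = G

Z(ℤ_25 × ℤ_7) = ℤ_25 × ℤ_7


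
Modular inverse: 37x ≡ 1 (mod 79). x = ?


Use the extended Euclidean algorithm to write 1 = 37·s + 79·t; then s mod 79 is the inverse.
Euclidean algorithm:
  37 = 0·79 + 37
  79 = 2·37 + 5
  37 = 7·5 + 2
  5 = 2·2 + 1
  2 = 2·1 + 0
gcd(37,79) = 1
Back-substitution gives: 37·(-32) + 79·(15) = 1
So 37⁻¹ ≡ -32 ≡ 47 (mod 79)
Check: 37 × 47 = 1739 ≡ 1 (mod 79) ✓

37⁻¹ ≡ 47 (mod 79)


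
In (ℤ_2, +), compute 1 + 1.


Operation: addition mod 2
1 + 1 = (a + b) mod 2 with a = 1, b = 1

1 + 1 = 0


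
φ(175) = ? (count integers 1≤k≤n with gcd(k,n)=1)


Factor n: 175 = 5^2 × 7
φ(n) = n · ∏(1 - 1/p) over distinct primes p | n
φ(175) = 175 · (1 - 1/5) · (1 - 1/7) = 120

φ(175) = 120


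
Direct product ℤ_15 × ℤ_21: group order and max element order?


|ℤ_15 × ℤ_21| = 15 × 21 = 315
Max element order = lcm(15,21) = 105
Cyclic? No (gcd=3)

|ℤ_15×ℤ_21| = 315, max element order = 105


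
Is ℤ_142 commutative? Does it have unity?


ℤ_142 is a commutative ring with unity 1; 142 = 2×71 is composite, so 2·71 ≡ 0 gives zero divisors (not an integral domain)
Commutative: Yes
Integral domain: No
Has unity: Yes

ℤ_142: Commutative=Yes, Unity=Yes


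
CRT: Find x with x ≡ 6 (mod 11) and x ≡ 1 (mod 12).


m₁ = 11, m₂ = 12, gcd = 1, so CRT applies. M = m₁·m₂ = 132
Let M₁ = M/m₁ = 12, M₂ = M/m₂ = 11
Find y₁ ≡ M₁⁻¹ (mod m₁): 12⁻¹ ≡ 1 (mod 11)
Find y₂ ≡ M₂⁻¹ (mod m₂): 11⁻¹ ≡ 11 (mod 12)
x = a₁·M₁·y₁ + a₂·M₂·y₂ = 6·12·1 + 1·11·11 = 193
Reduce mod 132: x ≡ 61
Check: 61 mod 11 = 6 ✓, 61 mod 12 = 1 ✓

x ≡ 61 (mod 132)


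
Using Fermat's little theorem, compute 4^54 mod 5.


Fermat's little theorem: if p is prime and gcd(a,p)=1, then a^(p-1) ≡ 1 (mod p)
p = 5 is prime, gcd(4,5) = 1
Reduce exponent: 54 mod 4 = 2
So 4^54 ≡ 4^2 (mod 5)
4^2 mod 5 = 1

4^54 ≡ 1 (mod 5)


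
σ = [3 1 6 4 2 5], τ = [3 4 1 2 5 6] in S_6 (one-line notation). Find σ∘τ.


σ∘τ: apply τ first, then σ
1 →τ 3 →σ 6
2 →τ 4 →σ 4
3 →τ 1 →σ 3
4 →τ 2 →σ 1
5 →τ 5 →σ 2
6 →τ 6 →σ 5

σ∘τ = [6 4 3 1 2 5]


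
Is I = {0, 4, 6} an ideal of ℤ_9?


Check ideal conditions for I = {0, 4, 6} in ℤ_9:
(1) I is an additive subgroup? No
(2) For r ∈ ℤ_9 and a ∈ I: r·a ∈ I? No  [counterexample: r=2, a=4, r·a mod 9 = 8 ∉ I]

No, I is not an ideal of ℤ_9


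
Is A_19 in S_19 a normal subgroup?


H = A_19 in S_19
A_19 has index 2 in S_19, and every subgroup of index 2 is normal

Yes, normal subgroup


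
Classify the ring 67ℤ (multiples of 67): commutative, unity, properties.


67ℤ is a commutative ring under +,× but has no multiplicative identity (1 ∉ 67ℤ); it has no zero divisors, but without unity it is not an integral domain
Commutative: Yes
Integral domain: No
Has unity: No

67ℤ (multiples of 67): Commutative=Yes, Unity=No


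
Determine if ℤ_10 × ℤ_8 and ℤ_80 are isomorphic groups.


Comparing ℤ_10 × ℤ_8 and ℤ_80:
gcd(10,8) = 2 ≠ 1. Max element order in ℤ_10×ℤ_8 is lcm(10,8) = 40 < 80, so it has no element of order 80

No, ℤ_10 × ℤ_8 ≇ ℤ_80


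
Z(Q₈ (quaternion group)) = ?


Z(G) = {g ∈ G | gx = xg for all x ∈ G}
In Q₈ = {±1, ±i, ±j, ±k}, only ±1 commute with every element

Z(Q₈ (quaternion group)) = {1, -1}


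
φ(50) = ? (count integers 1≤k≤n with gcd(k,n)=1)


Factor n: 50 = 2 × 5^2
φ(n) = n · ∏(1 - 1/p) over distinct primes p | n
φ(50) = 50 · (1 - 1/2) · (1 - 1/5) = 20

φ(50) = 20


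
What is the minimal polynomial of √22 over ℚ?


√22 satisfies x² - 22 = 0, irreducible over ℚ since 22 is squarefree

Minimal polynomial: x² - 22


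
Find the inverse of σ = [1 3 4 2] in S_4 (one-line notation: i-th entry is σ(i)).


To find σ⁻¹, swap domain and range:
σ(1) = 1 → σ⁻¹(1) = 1
σ(2) = 3 → σ⁻¹(3) = 2
σ(3) = 4 → σ⁻¹(4) = 3
σ(4) = 2 → σ⁻¹(2) = 4

σ⁻¹ = [1 4 2 3]


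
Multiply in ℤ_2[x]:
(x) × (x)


Expand and collect like terms; reduce coefficients mod 2:
x^0: 0·0 = 0 ≡ 0 (mod 2)
x^1: 0·1 + 1·0 = 0 ≡ 0 (mod 2)
x^2: 1·1 = 1 ≡ 1 (mod 2)
Result: x^2

f · g = x^2


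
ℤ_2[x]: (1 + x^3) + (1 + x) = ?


Add coefficients mod 2:
x^0: 1 + 1 = 0 (mod 2)
x^1: 0 + 1 = 1 (mod 2)
x^2: 0 + 0 = 0 (mod 2)
x^3: 1 + 0 = 1 (mod 2)
Result: x + x^3

f + g = x + x^3


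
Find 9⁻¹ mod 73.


Use the extended Euclidean algorithm to write 1 = 9·s + 73·t; then s mod 73 is the inverse.
Euclidean algorithm:
  9 = 0·73 + 9
  73 = 8·9 + 1
  9 = 9·1 + 0
gcd(9,73) = 1
Back-substitution gives: 9·(-8) + 73·(1) = 1
So 9⁻¹ ≡ -8 ≡ 65 (mod 73)
Check: 9 × 65 = 585 ≡ 1 (mod 73) ✓

9⁻¹ ≡ 65 (mod 73)


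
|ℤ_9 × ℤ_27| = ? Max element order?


|ℤ_9 × ℤ_27| = 9 × 27 = 243
Max element order = lcm(9,27) = 27
Cyclic? No (gcd=9)

|ℤ_9×ℤ_27| = 243, max element order = 27


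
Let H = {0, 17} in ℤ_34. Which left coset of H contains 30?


30 + H = {30 + h (mod 34) : h ∈ H}
30+0=30, 30+17=13
30 + H = {13, 30} = 13 + H

30 + H = {13, 30}


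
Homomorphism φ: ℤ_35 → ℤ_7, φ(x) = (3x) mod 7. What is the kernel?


Kernel = preimage of identity
ker(φ) = {x ∈ ℤ_35 : 3x ≡ 0 (mod 7)}. Since 7 | 35, φ is well-defined. The kernel is the cyclic subgroup ⟨7⟩ of ℤ_35 (order 5), i.e. {0, 7, 14, 21, 28}

ker(φ) = {0, 7, 14, 21, 28}


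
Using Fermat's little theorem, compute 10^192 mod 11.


Fermat's little theorem: if p is prime and gcd(a,p)=1, then a^(p-1) ≡ 1 (mod p)
p = 11 is prime, gcd(10,11) = 1
Reduce exponent: 192 mod 10 = 2
So 10^192 ≡ 10^2 (mod 11)
10^2 mod 11 = 1

10^192 ≡ 1 (mod 11)


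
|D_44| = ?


|D_n| = 2n (n rotations and n reflections)
|D_44| = 2×44 = 88

|D_44| = 88


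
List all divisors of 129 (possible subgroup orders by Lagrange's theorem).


Lagrange's theorem: |H| divides |G|
|G| = 129
Divisors of 129: 1, 3, 43, 129

Possible subgroup orders: {1, 3, 43, 129}


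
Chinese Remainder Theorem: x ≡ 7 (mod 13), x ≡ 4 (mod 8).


m₁ = 13, m₂ = 8, gcd = 1, so CRT applies. M = m₁·m₂ = 104
Let M₁ = M/m₁ = 8, M₂ = M/m₂ = 13
Find y₁ ≡ M₁⁻¹ (mod m₁): 8⁻¹ ≡ 5 (mod 13)
Find y₂ ≡ M₂⁻¹ (mod m₂): 13⁻¹ ≡ 5 (mod 8)
x = a₁·M₁·y₁ + a₂·M₂·y₂ = 7·8·5 + 4·13·5 = 540
Reduce mod 104: x ≡ 20
Check: 20 mod 13 = 7 ✓, 20 mod 8 = 4 ✓

x ≡ 20 (mod 104)


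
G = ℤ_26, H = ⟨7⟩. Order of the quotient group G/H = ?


|⟨7⟩| = n / gcd(7, 26) = 26 / 1 = 26
H is normal (ℤ_26 is abelian).
|G/H| = |G| / |H| = 26 / 26 = 1

|G/H| = 1


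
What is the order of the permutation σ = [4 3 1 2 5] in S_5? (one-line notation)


Cycle decomposition: (1 4 2 3)
Cycle lengths: 4
Order = lcm(4) = 4

ord(σ) = 4


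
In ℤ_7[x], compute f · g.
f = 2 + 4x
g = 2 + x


Expand and collect like terms; reduce coefficients mod 7:
x^0: 2·2 = 4 ≡ 4 (mod 7)
x^1: 2·1 + 4·2 = 10 ≡ 3 (mod 7)
x^2: 4·1 = 4 ≡ 4 (mod 7)
Result: 4 + 3x + 4x^2

f · g = 4 + 3x + 4x^2


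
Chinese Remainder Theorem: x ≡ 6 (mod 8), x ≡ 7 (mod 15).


m₁ = 8, m₂ = 15, gcd = 1, so CRT applies. M = m₁·m₂ = 120
Let M₁ = M/m₁ = 15, M₂ = M/m₂ = 8
Find y₁ ≡ M₁⁻¹ (mod m₁): 15⁻¹ ≡ 7 (mod 8)
Find y₂ ≡ M₂⁻¹ (mod m₂): 8⁻¹ ≡ 2 (mod 15)
x = a₁·M₁·y₁ + a₂·M₂·y₂ = 6·15·7 + 7·8·2 = 742
Reduce mod 120: x ≡ 22
Check: 22 mod 8 = 6 ✓, 22 mod 15 = 7 ✓

x ≡ 22 (mod 120)


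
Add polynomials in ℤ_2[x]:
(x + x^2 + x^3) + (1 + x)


Add coefficients mod 2:
x^0: 0 + 1 = 1 (mod 2)
x^1: 1 + 1 = 0 (mod 2)
x^2: 1 + 0 = 1 (mod 2)
x^3: 1 + 0 = 1 (mod 2)
Result: 1 + x^2 + x^3

f + g = 1 + x^2 + x^3


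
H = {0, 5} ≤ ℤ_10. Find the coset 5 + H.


5 + H = {5 + h (mod 10) : h ∈ H}
5+0=5, 5+5=0
5 + H = {0, 5} = 0 + H

5 + H = {0, 5}


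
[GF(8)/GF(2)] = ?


GF(8) = GF(2^3), so the extension degree is 3

[GF(8)/GF(2)] = 3


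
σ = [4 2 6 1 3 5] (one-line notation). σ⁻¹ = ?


To find σ⁻¹, swap domain and range:
σ(1) = 4 → σ⁻¹(4) = 1
σ(2) = 2 → σ⁻¹(2) = 2
σ(3) = 6 → σ⁻¹(6) = 3
σ(4) = 1 → σ⁻¹(1) = 4
σ(5) = 3 → σ⁻¹(3) = 5
σ(6) = 5 → σ⁻¹(5) = 6

σ⁻¹ = [4 2 5 1 6 3]


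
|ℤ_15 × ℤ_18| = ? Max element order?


|ℤ_15 × ℤ_18| = 15 × 18 = 270
Max element order = lcm(15,18) = 90
Cyclic? No (gcd=3)

|ℤ_15×ℤ_18| = 270, max element order = 90


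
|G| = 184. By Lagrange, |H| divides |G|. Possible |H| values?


Lagrange's theorem: |H| divides |G|
|G| = 184
Divisors of 184: 1, 2, 4, 8, 23, 46, 92, 184

Possible subgroup orders: {1, 2, 4, 8, 23, 46, 92, 184}


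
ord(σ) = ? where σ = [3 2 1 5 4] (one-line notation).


Cycle decomposition: (1 3) (4 5)
Cycle lengths: 2, 2
Order = lcm(2, 2) = 2

ord(σ) = 2


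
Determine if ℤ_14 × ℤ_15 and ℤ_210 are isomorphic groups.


Comparing ℤ_14 × ℤ_15 and ℤ_210:
gcd(14,15) = 1, so ℤ_14 × ℤ_15 ≅ ℤ_210 (CRT)

Yes, ℤ_14 × ℤ_15 ≅ ℤ_210


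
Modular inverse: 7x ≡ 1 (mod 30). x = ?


Use the extended Euclidean algorithm to write 1 = 7·s + 30·t; then s mod 30 is the inverse.
Euclidean algorithm:
  7 = 0·30 + 7
  30 = 4·7 + 2
  7 = 3·2 + 1
  2 = 2·1 + 0
gcd(7,30) = 1
Back-substitution gives: 7·(13) + 30·(-3) = 1
So 7⁻¹ ≡ 13 ≡ 13 (mod 30)
Check: 7 × 13 = 91 ≡ 1 (mod 30) ✓

7⁻¹ ≡ 13 (mod 30)


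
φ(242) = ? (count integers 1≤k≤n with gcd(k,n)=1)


Factor n: 242 = 2 × 11^2
φ(n) = n · ∏(1 - 1/p) over distinct primes p | n
φ(242) = 242 · (1 - 1/2) · (1 - 1/11) = 110

φ(242) = 110


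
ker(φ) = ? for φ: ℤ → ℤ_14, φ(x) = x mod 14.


Kernel = preimage of identity
ker(φ) = {x ∈ ℤ : x ≡ 0 (mod 14)} = 14ℤ = {0, ±14, ±28, ...}

ker(φ) = 14ℤ


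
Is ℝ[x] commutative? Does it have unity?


Polynomial ring over ℝ (an integral domain) is a commutative integral domain with unity 1
Commutative: Yes
Integral domain: Yes
Has unity: Yes

ℝ[x]: Commutative=Yes, Unity=Yes


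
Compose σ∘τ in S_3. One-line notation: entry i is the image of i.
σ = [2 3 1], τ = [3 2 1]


σ∘τ: apply τ first, then σ
1 →τ 3 →σ 1
2 →τ 2 →σ 3
3 →τ 1 →σ 2

σ∘τ = [1 3 2]


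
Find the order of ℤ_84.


ℤ_n has n elements.

|ℤ_84| = 84


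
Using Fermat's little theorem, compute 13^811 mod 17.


Fermat's little theorem: if p is prime and gcd(a,p)=1, then a^(p-1) ≡ 1 (mod p)
p = 17 is prime, gcd(13,17) = 1
Reduce exponent: 811 mod 16 = 11
So 13^811 ≡ 13^11 (mod 17)
13^11 mod 17 = 4

13^811 ≡ 4 (mod 17)


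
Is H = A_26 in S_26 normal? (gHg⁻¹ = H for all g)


H = A_26 in S_26
A_26 has index 2 in S_26, and every subgroup of index 2 is normal

Yes, normal subgroup


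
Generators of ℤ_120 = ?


g generates ℤ_n iff gcd(g,n) = 1
Prime factors of 120: 2, 3, 5
Generators are g ∈ {1,...,119} not divisible by any of these primes.
Generators: {1, 7, 11, 13, 17, 19, 23, 29, 31, 37, 41, 43, 47, 49, 53, 59, 61, 67, 71, 73, 77, 79, 83, 89, 91, 97, 101, 103, 107, 109, 113, 119}
Number of generators = φ(120) = 32

Generators of ℤ_120 = {1, 7, 11, 13, 17, 19, 23, 29, 31, 37, 41, 43, 47, 49, 53, 59, 61, 67, 71, 73, 77, 79, 83, 89, 91, 97, 101, 103, 107, 109, 113, 119}


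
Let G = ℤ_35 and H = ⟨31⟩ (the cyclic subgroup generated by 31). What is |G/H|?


|⟨31⟩| = n / gcd(31, 35) = 35 / 1 = 35
H is normal (ℤ_35 is abelian).
|G/H| = |G| / |H| = 35 / 35 = 1

|G/H| = 1


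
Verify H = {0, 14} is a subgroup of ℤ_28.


Subgroup test for H = {0, 14} in (ℤ_28, +):
(1) 0 ∈ H? Yes
(2) Closure: for all a,b ∈ H, (a+b) mod 28 ∈ H? Yes
(3) Inverses: for all a ∈ H, -a mod 28 ∈ H? Yes

Yes, H is a subgroup of ℤ_28


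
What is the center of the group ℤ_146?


Z(G) = {g ∈ G | gx = xg for all x ∈ G}
ℤ_146 is abelian, so Z(G) = G

Z(ℤ_146) = ℤ_146


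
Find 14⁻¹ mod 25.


Use the extended Euclidean algorithm to write 1 = 14·s + 25·t; then s mod 25 is the inverse.
Euclidean algorithm:
  14 = 0·25 + 14
  25 = 1·14 + 11
  14 = 1·11 + 3
  11 = 3·3 + 2
  3 = 1·2 + 1
  2 = 2·1 + 0
gcd(14,25) = 1
Back-substitution gives: 14·(9) + 25·(-5) = 1
So 14⁻¹ ≡ 9 ≡ 9 (mod 25)
Check: 14 × 9 = 126 ≡ 1 (mod 25) ✓

14⁻¹ ≡ 9 (mod 25)


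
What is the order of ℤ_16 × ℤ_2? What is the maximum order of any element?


|ℤ_16 × ℤ_2| = 16 × 2 = 32
Max element order = lcm(16,2) = 16
Cyclic? No (gcd=2)

|ℤ_16×ℤ_2| = 32, max element order = 16


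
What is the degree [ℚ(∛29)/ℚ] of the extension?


∛29 has minimal polynomial x³ - 29 (irreducible over ℚ since 29 is not a perfect cube)

[ℚ(∛29)/ℚ] = 3


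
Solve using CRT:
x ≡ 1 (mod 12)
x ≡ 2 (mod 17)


m₁ = 12, m₂ = 17, gcd = 1, so CRT applies. M = m₁·m₂ = 204
Let M₁ = M/m₁ = 17, M₂ = M/m₂ = 12
Find y₁ ≡ M₁⁻¹ (mod m₁): 17⁻¹ ≡ 5 (mod 12)
Find y₂ ≡ M₂⁻¹ (mod m₂): 12⁻¹ ≡ 10 (mod 17)
x = a₁·M₁·y₁ + a₂·M₂·y₂ = 1·17·5 + 2·12·10 = 325
Reduce mod 204: x ≡ 121
Check: 121 mod 12 = 1 ✓, 121 mod 17 = 2 ✓

x ≡ 121 (mod 204)


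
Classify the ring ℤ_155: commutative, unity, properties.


ℤ_155 is a commutative ring with unity 1; 155 = 5×31 is composite, so 5·31 ≡ 0 gives zero divisors (not an integral domain)
Commutative: Yes
Integral domain: No
Has unity: Yes

ℤ_155: Commutative=Yes, Unity=Yes


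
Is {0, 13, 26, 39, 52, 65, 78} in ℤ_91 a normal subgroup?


H = {0, 13, 26, 39, 52, 65, 78} in ℤ_91
ℤ_91 is abelian; every subgroup of an abelian group is normal

Yes, normal subgroup


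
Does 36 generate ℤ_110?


g generates ℤ_n iff gcd(g, n) = 1
gcd(36, 110) = 2
Since gcd = 2 ≠ 1, ⟨36⟩ has order 55 < 110, so 36 is not a generator.

No, 36 does not generate ℤ_110


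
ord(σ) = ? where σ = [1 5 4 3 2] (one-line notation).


Cycle decomposition: (2 5) (3 4)
Cycle lengths: 2, 2
Order = lcm(2, 2) = 2

ord(σ) = 2


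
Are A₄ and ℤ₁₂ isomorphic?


Comparing A₄ and ℤ₁₂:
A₄ is non-abelian, ℤ₁₂ is abelian

No, A₄ ≇ ℤ₁₂


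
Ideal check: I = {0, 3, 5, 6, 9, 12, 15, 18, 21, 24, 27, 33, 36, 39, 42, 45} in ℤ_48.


Check ideal conditions for I = {0, 3, 5, 6, 9, 12, 15, 18, 21, 24, 27, 33, 36, 39, 42, 45} in ℤ_48:
(1) I is an additive subgroup? No
(2) For r ∈ ℤ_48 and a ∈ I: r·a ∈ I? No  [counterexample: r=2, a=5, r·a mod 48 = 10 ∉ I]

No, I is not an ideal of ℤ_48
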